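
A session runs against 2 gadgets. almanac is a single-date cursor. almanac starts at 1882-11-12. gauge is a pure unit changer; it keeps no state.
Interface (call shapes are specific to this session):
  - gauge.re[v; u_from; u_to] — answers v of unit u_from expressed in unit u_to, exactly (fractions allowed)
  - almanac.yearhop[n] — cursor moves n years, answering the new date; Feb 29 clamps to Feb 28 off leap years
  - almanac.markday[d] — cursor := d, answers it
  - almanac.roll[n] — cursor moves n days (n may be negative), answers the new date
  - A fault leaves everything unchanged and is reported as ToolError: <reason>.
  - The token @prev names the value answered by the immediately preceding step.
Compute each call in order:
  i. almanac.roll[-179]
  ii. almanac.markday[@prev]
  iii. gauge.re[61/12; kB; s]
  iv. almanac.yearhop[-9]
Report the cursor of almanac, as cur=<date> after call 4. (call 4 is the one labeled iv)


Answer: cur=1873-05-17

Derivation:
I use almanac.roll on n='-179': 1882-05-17.
I use almanac.markday on d='@prev', and observe 1882-05-17.
Calling gauge.re on v='61/12', u_from='kB', u_to='s', yielding ToolError: incompatible units.
Next I call almanac.yearhop on n='-9', which returns 1873-05-17.


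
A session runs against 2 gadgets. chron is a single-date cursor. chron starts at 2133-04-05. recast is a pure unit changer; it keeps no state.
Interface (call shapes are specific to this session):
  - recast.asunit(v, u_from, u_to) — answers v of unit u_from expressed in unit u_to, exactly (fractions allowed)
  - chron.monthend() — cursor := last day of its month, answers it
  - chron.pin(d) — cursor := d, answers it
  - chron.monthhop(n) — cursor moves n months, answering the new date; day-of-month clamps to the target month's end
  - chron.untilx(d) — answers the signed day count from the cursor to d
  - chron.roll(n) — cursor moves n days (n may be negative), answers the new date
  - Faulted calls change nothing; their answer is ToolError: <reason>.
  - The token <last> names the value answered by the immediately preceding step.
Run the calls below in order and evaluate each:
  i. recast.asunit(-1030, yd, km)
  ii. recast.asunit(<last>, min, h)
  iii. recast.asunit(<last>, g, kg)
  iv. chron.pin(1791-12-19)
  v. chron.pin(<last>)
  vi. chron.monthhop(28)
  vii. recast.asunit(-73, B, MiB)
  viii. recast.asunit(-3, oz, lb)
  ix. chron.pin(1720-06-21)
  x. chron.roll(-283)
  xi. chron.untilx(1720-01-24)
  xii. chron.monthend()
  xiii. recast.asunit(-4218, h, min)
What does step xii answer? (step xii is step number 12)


Answer: 1719-09-30

Derivation:
·→ recast.asunit(v='-1030', u_from='yd', u_to='km')
·← -117729/125000
·→ recast.asunit(v='<last>', u_from='min', u_to='h')
·← -39243/2500000
·→ recast.asunit(v='<last>', u_from='g', u_to='kg')
·← -39243/2500000000
·→ chron.pin(d='1791-12-19')
·← 1791-12-19
·→ chron.pin(d='<last>')
·← 1791-12-19
·→ chron.monthhop(n='28')
·← 1794-04-19
·→ recast.asunit(v='-73', u_from='B', u_to='MiB')
·← -73/1048576
·→ recast.asunit(v='-3', u_from='oz', u_to='lb')
·← -3/16
·→ chron.pin(d='1720-06-21')
·← 1720-06-21
·→ chron.roll(n='-283')
·← 1719-09-12
·→ chron.untilx(d='1720-01-24')
·← 134
·→ chron.monthend()
·← 1719-09-30
·→ recast.asunit(v='-4218', u_from='h', u_to='min')
·← -253080


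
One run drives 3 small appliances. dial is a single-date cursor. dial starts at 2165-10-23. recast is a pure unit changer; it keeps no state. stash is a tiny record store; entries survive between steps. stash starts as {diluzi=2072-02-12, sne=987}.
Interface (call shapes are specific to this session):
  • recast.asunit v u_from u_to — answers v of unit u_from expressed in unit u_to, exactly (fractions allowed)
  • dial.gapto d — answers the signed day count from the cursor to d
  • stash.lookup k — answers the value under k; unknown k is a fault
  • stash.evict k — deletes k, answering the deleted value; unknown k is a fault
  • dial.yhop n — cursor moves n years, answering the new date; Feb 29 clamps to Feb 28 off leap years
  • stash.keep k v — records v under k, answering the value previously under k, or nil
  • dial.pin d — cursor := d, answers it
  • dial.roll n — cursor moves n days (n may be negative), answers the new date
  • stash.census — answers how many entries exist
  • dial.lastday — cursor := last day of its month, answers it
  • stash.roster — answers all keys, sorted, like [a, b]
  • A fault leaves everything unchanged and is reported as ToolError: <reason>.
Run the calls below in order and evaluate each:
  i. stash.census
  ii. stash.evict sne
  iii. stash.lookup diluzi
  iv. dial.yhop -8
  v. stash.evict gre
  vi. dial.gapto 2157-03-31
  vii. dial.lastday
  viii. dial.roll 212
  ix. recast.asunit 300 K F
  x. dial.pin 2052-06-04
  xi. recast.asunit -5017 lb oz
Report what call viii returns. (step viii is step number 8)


Answer: 2158-05-31

Derivation:
Next I call census: 2.
I try evict(k='sne'), yielding 987.
I invoke lookup(k='diluzi'), → 2072-02-12.
I invoke yhop(n='-8'): 2157-10-23.
Calling evict(k='gre'), yielding ToolError: no such key gre.
I run gapto(d='2157-03-31'), and see -206.
Now I run lastday, → 2157-10-31.
I try roll(n='212'), and see 2158-05-31.
Calling asunit(v='300', u_from='K', u_to='F'): 8033/100.
Invoking pin(d='2052-06-04'), and observe 2052-06-04.
I invoke asunit(v='-5017', u_from='lb', u_to='oz'), — result: -80272.


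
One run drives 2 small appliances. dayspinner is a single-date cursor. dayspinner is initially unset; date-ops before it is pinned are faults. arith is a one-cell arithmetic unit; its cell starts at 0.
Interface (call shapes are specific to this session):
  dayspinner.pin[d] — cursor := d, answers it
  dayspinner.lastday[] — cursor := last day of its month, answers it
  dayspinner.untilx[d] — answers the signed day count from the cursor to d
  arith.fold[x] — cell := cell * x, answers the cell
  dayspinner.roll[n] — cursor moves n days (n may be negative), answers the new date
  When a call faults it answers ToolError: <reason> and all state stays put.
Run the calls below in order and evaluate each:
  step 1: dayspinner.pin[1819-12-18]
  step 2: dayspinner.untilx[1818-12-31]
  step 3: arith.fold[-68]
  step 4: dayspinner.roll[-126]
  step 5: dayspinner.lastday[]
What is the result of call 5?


Next I call pin using d→1819-12-18, and observe 1819-12-18.
I run untilx using d→1818-12-31, and see -352.
Invoking fold using x→-68, which returns 0.
Then roll using n→-126, giving 1819-08-14.
Next I call lastday, yielding 1819-08-31.

Answer: 1819-08-31


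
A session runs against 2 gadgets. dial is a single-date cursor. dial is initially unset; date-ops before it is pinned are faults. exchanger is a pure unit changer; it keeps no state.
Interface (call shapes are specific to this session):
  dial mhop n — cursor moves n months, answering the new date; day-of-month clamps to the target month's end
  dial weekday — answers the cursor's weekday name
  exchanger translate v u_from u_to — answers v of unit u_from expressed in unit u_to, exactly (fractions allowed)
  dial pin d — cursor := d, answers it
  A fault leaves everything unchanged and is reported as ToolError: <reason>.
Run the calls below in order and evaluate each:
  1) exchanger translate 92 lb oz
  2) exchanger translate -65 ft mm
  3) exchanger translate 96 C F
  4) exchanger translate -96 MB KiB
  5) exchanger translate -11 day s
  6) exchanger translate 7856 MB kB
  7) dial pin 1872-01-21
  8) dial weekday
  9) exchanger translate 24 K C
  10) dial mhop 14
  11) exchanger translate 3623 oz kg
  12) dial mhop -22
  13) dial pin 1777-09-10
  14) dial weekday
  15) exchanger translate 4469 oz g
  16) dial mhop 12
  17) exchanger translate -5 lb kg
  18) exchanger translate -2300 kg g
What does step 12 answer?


Answer: 1871-05-21

Derivation:
Do: exchanger translate[v='92'; u_from='lb'; u_to='oz']
See: 1472
Do: exchanger translate[v='-65'; u_from='ft'; u_to='mm']
See: -19812
Do: exchanger translate[v='96'; u_from='C'; u_to='F']
See: 1024/5
Do: exchanger translate[v='-96'; u_from='MB'; u_to='KiB']
See: -93750
Do: exchanger translate[v='-11'; u_from='day'; u_to='s']
See: -950400
Do: exchanger translate[v='7856'; u_from='MB'; u_to='kB']
See: 7856000
Do: dial pin[d='1872-01-21']
See: 1872-01-21
Do: dial weekday[]
See: Sunday
Do: exchanger translate[v='24'; u_from='K'; u_to='C']
See: -4983/20
Do: dial mhop[n='14']
See: 1873-03-21
Do: exchanger translate[v='3623'; u_from='oz'; u_to='kg']
See: 164336515651/1600000000
Do: dial mhop[n='-22']
See: 1871-05-21
Do: dial pin[d='1777-09-10']
See: 1777-09-10
Do: dial weekday[]
See: Wednesday
Do: exchanger translate[v='4469'; u_from='oz'; u_to='g']
See: 202710430153/1600000
Do: dial mhop[n='12']
See: 1778-09-10
Do: exchanger translate[v='-5'; u_from='lb'; u_to='kg']
See: -45359237/20000000
Do: exchanger translate[v='-2300'; u_from='kg'; u_to='g']
See: -2300000


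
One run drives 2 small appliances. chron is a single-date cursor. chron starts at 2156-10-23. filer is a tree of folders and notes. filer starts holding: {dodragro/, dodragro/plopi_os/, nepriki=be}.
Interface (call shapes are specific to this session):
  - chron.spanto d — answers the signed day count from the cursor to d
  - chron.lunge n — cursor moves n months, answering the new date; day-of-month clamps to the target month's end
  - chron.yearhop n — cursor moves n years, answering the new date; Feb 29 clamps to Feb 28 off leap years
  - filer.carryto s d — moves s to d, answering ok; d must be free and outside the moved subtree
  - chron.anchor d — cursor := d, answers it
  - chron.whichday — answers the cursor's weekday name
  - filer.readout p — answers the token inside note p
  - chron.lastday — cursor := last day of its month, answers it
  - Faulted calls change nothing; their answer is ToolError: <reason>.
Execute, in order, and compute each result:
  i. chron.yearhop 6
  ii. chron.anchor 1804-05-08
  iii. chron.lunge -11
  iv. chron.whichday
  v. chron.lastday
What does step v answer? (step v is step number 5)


% yearhop 6
[out] 2162-10-23
% anchor 1804-05-08
[out] 1804-05-08
% lunge -11
[out] 1803-06-08
% whichday
[out] Wednesday
% lastday
[out] 1803-06-30

Answer: 1803-06-30


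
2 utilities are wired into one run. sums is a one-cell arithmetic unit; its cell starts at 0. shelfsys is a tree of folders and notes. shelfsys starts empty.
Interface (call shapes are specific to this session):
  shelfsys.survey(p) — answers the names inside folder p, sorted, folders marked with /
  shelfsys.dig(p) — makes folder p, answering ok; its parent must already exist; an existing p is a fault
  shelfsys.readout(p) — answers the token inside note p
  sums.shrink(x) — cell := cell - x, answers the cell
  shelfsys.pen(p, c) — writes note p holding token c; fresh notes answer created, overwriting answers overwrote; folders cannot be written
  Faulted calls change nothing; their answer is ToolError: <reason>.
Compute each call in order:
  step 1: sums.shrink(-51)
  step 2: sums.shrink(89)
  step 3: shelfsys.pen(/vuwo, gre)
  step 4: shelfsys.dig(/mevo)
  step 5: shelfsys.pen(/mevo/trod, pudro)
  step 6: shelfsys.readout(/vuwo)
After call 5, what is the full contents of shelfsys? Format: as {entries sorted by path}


I invoke sums.shrink using x=-51, giving 51.
I run sums.shrink using x=89, and get -38.
Calling shelfsys.pen using p=/vuwo, c=gre, which returns created.
Then shelfsys.dig using p=/mevo, — result: ok.
I use shelfsys.pen using p=/mevo/trod, c=pudro, giving created.
I try shelfsys.readout using p=/vuwo, giving gre.

Answer: {mevo/, mevo/trod=pudro, vuwo=gre}


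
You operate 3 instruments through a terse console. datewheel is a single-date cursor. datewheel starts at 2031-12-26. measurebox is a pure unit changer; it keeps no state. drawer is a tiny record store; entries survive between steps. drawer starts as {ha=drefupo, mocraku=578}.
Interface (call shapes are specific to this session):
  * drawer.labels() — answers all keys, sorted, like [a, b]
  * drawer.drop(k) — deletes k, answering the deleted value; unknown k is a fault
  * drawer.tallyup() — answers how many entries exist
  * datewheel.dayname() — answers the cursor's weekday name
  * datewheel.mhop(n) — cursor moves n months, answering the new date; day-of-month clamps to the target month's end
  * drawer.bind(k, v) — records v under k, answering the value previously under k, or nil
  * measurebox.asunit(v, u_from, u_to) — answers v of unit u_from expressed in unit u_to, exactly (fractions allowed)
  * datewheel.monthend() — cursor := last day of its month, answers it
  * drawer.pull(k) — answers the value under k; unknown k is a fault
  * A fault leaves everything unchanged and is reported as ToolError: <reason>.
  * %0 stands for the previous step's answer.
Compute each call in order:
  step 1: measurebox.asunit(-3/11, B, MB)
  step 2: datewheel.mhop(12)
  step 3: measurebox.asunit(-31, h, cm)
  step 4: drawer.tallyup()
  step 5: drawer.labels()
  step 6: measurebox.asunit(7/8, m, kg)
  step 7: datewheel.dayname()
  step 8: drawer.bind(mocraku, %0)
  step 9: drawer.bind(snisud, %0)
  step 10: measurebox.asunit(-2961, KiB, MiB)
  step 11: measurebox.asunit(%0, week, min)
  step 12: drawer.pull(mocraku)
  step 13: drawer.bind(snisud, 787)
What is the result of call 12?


==> asunit(-3/11, B, MB)
<== -3/11000000
==> mhop(12)
<== 2032-12-26
==> asunit(-31, h, cm)
<== ToolError: incompatible units
==> tallyup()
<== 2
==> labels()
<== [ha, mocraku]
==> asunit(7/8, m, kg)
<== ToolError: incompatible units
==> dayname()
<== Sunday
==> bind(mocraku, %0)
<== 578
==> bind(snisud, %0)
<== nil
==> asunit(-2961, KiB, MiB)
<== -2961/1024
==> asunit(%0, week, min)
<== -932715/32
==> pull(mocraku)
<== Sunday
==> bind(snisud, 787)
<== 578

Answer: Sunday


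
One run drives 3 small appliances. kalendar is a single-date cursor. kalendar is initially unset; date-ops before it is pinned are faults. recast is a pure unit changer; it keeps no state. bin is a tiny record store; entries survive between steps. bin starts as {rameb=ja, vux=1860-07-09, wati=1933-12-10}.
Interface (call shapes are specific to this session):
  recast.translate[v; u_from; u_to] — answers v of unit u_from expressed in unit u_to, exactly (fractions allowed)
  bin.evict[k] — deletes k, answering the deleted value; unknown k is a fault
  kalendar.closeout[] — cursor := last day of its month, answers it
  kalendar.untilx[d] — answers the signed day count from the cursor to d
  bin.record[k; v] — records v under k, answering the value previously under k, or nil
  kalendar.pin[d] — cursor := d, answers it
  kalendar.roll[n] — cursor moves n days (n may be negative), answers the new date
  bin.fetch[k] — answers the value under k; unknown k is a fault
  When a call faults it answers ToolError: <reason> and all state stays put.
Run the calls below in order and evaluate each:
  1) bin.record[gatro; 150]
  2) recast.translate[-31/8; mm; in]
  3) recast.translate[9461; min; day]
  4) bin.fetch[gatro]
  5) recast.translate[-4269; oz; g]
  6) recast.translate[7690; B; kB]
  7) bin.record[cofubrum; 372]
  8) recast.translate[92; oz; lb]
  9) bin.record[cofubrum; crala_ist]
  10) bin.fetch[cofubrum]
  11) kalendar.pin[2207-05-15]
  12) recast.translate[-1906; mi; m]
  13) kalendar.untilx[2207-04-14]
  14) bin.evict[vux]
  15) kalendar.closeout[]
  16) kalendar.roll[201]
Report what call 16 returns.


==> record(k=gatro, v=150)
<== nil
==> translate(v=-31/8, u_from=mm, u_to=in)
<== -155/1016
==> translate(v=9461, u_from=min, u_to=day)
<== 9461/1440
==> fetch(k=gatro)
<== 150
==> translate(v=-4269, u_from=oz, u_to=g)
<== -193638582753/1600000
==> translate(v=7690, u_from=B, u_to=kB)
<== 769/100
==> record(k=cofubrum, v=372)
<== nil
==> translate(v=92, u_from=oz, u_to=lb)
<== 23/4
==> record(k=cofubrum, v=crala_ist)
<== 372
==> fetch(k=cofubrum)
<== crala_ist
==> pin(d=2207-05-15)
<== 2207-05-15
==> translate(v=-1906, u_from=mi, u_to=m)
<== -383426208/125
==> untilx(d=2207-04-14)
<== -31
==> evict(k=vux)
<== 1860-07-09
==> closeout()
<== 2207-05-31
==> roll(n=201)
<== 2207-12-18

Answer: 2207-12-18


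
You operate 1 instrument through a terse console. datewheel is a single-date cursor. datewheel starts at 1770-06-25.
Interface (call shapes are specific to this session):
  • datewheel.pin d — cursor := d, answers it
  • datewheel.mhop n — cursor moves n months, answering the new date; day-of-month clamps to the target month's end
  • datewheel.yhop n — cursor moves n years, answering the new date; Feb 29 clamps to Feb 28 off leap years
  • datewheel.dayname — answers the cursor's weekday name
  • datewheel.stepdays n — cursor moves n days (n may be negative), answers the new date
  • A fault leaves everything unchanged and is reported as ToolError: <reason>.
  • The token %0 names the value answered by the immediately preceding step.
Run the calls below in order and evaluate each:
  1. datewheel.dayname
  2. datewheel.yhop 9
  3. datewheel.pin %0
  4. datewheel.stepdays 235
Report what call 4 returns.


Answer: 1780-02-15

Derivation:
>>> datewheel.dayname
[out] Monday
>>> datewheel.yhop 9
[out] 1779-06-25
>>> datewheel.pin %0
[out] 1779-06-25
>>> datewheel.stepdays 235
[out] 1780-02-15


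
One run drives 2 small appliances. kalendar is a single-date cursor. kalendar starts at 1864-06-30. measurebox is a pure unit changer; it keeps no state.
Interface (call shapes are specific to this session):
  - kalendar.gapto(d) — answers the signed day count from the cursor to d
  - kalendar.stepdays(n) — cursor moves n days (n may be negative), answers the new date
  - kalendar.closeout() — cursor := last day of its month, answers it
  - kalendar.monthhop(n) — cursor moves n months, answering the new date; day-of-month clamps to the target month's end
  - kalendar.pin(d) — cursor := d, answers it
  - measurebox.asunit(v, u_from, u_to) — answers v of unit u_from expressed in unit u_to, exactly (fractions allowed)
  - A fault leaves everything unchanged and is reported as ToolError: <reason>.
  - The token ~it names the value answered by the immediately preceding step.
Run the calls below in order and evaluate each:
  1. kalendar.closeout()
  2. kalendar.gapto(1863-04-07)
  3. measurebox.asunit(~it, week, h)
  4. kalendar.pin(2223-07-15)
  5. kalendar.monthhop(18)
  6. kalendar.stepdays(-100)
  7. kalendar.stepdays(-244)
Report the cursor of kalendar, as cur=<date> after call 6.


==> closeout()
<== 1864-06-30
==> gapto(d→1863-04-07)
<== -450
==> asunit(v→~it, u_from→week, u_to→h)
<== -75600
==> pin(d→2223-07-15)
<== 2223-07-15
==> monthhop(n→18)
<== 2225-01-15
==> stepdays(n→-100)
<== 2224-10-07
==> stepdays(n→-244)
<== 2224-02-06

Answer: cur=2224-10-07


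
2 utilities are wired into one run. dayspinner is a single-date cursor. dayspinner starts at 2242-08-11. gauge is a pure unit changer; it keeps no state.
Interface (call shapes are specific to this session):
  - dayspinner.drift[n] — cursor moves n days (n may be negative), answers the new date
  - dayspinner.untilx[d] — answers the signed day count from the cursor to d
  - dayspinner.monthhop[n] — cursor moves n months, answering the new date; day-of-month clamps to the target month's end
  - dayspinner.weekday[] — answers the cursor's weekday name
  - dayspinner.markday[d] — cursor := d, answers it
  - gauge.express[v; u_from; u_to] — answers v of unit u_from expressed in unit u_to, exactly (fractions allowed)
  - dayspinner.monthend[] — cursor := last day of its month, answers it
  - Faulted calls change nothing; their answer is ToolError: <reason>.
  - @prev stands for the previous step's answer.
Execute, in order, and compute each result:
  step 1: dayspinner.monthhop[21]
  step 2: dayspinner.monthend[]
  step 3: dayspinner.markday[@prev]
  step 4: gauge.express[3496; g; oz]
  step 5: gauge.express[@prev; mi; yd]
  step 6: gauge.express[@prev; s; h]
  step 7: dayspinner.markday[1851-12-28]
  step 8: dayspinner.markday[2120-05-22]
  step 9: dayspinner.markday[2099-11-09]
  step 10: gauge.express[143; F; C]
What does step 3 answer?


Answer: 2244-05-31

Derivation:
! monthhop(21) ~> 2244-05-11
! monthend() ~> 2244-05-31
! markday(@prev) ~> 2244-05-31
! express(3496, g, oz) ~> 5593600000/45359237
! express(@prev, mi, yd) ~> 894976000000/4123567
! express(@prev, s, h) ~> 2237440000/37112103
! markday(1851-12-28) ~> 1851-12-28
! markday(2120-05-22) ~> 2120-05-22
! markday(2099-11-09) ~> 2099-11-09
! express(143, F, C) ~> 185/3


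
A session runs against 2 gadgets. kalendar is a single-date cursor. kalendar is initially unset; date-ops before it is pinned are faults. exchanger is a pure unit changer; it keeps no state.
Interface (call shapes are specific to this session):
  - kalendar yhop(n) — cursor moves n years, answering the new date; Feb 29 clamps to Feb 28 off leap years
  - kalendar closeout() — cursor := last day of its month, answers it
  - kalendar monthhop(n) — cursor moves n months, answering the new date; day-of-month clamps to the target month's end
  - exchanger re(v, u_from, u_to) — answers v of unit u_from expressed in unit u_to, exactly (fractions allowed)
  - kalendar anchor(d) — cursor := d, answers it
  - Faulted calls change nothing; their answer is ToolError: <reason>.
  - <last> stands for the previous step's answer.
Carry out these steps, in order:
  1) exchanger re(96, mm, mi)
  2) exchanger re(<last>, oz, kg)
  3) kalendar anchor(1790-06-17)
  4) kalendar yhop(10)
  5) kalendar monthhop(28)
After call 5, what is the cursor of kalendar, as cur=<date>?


Answer: cur=1802-10-17

Derivation:
-> exchanger re(96, mm, mi)
<- 1/16764
-> exchanger re(<last>, oz, kg)
<- 4123567/2438400000000
-> kalendar anchor(1790-06-17)
<- 1790-06-17
-> kalendar yhop(10)
<- 1800-06-17
-> kalendar monthhop(28)
<- 1802-10-17


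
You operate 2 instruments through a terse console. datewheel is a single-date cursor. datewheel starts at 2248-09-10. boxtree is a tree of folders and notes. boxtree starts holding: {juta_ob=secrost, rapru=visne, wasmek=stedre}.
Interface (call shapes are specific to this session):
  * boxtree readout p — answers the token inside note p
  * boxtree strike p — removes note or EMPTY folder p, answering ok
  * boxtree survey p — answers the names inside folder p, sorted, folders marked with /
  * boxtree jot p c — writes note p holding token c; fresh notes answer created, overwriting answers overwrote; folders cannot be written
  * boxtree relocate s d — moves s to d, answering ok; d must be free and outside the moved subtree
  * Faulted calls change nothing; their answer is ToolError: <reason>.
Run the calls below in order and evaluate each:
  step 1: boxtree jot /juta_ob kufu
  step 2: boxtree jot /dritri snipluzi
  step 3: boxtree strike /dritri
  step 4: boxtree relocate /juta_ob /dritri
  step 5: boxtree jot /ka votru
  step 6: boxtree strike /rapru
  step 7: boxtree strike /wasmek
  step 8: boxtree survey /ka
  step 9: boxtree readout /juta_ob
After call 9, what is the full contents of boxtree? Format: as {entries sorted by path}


Answer: {dritri=kufu, ka=votru}

Derivation:
~$ boxtree jot p='/juta_ob' c='kufu'
  overwrote
~$ boxtree jot p='/dritri' c='snipluzi'
  created
~$ boxtree strike p='/dritri'
  ok
~$ boxtree relocate s='/juta_ob' d='/dritri'
  ok
~$ boxtree jot p='/ka' c='votru'
  created
~$ boxtree strike p='/rapru'
  ok
~$ boxtree strike p='/wasmek'
  ok
~$ boxtree survey p='/ka'
  ToolError: not a directory
~$ boxtree readout p='/juta_ob'
  ToolError: not found


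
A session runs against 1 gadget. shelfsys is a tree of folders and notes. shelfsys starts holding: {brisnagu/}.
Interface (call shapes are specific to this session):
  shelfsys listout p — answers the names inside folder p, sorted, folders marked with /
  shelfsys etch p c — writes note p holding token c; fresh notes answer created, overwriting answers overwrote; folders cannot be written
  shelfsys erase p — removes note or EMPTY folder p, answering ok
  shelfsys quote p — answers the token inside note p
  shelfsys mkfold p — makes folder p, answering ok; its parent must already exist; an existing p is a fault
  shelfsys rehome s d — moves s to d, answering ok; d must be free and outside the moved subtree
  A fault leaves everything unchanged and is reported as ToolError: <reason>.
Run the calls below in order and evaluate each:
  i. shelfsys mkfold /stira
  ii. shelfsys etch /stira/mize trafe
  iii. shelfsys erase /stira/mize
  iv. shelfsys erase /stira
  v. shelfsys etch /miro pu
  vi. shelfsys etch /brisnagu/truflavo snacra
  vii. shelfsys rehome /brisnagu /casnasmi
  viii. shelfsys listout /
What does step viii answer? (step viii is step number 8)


Answer: [casnasmi/, miro]

Derivation:
-> shelfsys mkfold(p='/stira')
<- ok
-> shelfsys etch(p='/stira/mize', c='trafe')
<- created
-> shelfsys erase(p='/stira/mize')
<- ok
-> shelfsys erase(p='/stira')
<- ok
-> shelfsys etch(p='/miro', c='pu')
<- created
-> shelfsys etch(p='/brisnagu/truflavo', c='snacra')
<- created
-> shelfsys rehome(s='/brisnagu', d='/casnasmi')
<- ok
-> shelfsys listout(p='/')
<- [casnasmi/, miro]


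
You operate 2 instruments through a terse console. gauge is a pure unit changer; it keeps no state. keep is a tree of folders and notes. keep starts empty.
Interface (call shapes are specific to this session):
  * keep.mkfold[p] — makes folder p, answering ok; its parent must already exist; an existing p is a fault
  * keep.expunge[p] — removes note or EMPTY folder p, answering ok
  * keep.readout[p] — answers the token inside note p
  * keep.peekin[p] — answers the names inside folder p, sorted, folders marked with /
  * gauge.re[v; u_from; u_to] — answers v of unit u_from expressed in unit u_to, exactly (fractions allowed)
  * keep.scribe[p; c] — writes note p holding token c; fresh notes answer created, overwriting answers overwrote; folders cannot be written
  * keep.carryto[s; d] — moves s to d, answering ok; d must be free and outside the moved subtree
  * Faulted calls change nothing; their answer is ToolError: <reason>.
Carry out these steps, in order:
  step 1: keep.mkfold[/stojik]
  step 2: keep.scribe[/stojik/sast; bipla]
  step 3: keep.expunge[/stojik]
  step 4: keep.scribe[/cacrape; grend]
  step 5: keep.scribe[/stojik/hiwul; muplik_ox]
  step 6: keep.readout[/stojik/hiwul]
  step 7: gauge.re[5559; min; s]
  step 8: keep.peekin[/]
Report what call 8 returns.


CALL mkfold[p=/stojik]
RET  ok
CALL scribe[p=/stojik/sast; c=bipla]
RET  created
CALL expunge[p=/stojik]
RET  ToolError: not empty
CALL scribe[p=/cacrape; c=grend]
RET  created
CALL scribe[p=/stojik/hiwul; c=muplik_ox]
RET  created
CALL readout[p=/stojik/hiwul]
RET  muplik_ox
CALL re[v=5559; u_from=min; u_to=s]
RET  333540
CALL peekin[p=/]
RET  [cacrape, stojik/]

Answer: [cacrape, stojik/]


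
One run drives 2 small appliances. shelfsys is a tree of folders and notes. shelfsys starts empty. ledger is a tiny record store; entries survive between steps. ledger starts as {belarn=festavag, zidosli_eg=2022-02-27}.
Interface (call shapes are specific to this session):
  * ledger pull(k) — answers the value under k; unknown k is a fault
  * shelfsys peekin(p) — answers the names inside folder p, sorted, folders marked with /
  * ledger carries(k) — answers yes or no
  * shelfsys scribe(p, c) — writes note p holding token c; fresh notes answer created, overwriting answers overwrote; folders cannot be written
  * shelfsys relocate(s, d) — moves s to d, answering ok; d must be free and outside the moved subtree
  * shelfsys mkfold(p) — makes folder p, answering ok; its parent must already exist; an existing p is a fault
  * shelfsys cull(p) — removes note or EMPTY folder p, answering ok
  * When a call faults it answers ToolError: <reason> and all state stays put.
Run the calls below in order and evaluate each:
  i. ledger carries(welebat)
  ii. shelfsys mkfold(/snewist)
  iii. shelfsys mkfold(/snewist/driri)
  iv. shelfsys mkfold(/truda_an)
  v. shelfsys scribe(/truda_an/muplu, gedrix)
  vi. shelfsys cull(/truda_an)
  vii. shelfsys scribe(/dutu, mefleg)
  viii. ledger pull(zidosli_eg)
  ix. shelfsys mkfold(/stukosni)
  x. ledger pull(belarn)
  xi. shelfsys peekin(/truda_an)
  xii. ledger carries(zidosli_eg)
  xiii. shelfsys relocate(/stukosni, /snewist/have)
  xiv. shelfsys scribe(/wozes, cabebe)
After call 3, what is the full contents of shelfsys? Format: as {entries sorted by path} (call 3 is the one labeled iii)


Answer: {snewist/, snewist/driri/}

Derivation:
Then ledger carries passing welebat, — result: no.
Using shelfsys mkfold passing /snewist: ok.
Next I call shelfsys mkfold passing /snewist/driri, which returns ok.
I use shelfsys mkfold passing /truda_an, and observe ok.
Calling shelfsys scribe passing /truda_an/muplu, gedrix: created.
I invoke shelfsys cull passing /truda_an, yielding ToolError: not empty.
Next I call shelfsys scribe passing /dutu, mefleg, and see created.
I use ledger pull passing zidosli_eg, yielding 2022-02-27.
I invoke shelfsys mkfold passing /stukosni, and get ok.
I try ledger pull passing belarn: festavag.
Calling shelfsys peekin passing /truda_an, — result: [muplu].
Then ledger carries passing zidosli_eg, which returns yes.
I call shelfsys relocate passing /stukosni, /snewist/have, and see ok.
Calling shelfsys scribe passing /wozes, cabebe, → created.


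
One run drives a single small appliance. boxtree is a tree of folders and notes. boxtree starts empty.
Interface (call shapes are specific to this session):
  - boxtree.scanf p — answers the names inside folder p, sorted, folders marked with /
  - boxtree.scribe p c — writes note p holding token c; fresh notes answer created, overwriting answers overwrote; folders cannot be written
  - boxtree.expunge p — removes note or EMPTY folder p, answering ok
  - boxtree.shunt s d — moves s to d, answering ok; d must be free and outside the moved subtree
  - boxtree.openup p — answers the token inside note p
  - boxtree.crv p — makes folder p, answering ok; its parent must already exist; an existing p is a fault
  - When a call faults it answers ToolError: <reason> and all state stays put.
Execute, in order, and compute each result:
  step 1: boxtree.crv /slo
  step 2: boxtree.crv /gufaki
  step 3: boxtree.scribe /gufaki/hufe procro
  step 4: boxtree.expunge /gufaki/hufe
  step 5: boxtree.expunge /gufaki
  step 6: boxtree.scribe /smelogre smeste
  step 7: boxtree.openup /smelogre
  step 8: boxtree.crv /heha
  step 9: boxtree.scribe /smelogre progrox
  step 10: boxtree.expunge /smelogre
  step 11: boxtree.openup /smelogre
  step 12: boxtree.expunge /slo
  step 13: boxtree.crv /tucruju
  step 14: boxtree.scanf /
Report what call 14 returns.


>> boxtree.crv(p→/slo)
<< ok
>> boxtree.crv(p→/gufaki)
<< ok
>> boxtree.scribe(p→/gufaki/hufe, c→procro)
<< created
>> boxtree.expunge(p→/gufaki/hufe)
<< ok
>> boxtree.expunge(p→/gufaki)
<< ok
>> boxtree.scribe(p→/smelogre, c→smeste)
<< created
>> boxtree.openup(p→/smelogre)
<< smeste
>> boxtree.crv(p→/heha)
<< ok
>> boxtree.scribe(p→/smelogre, c→progrox)
<< overwrote
>> boxtree.expunge(p→/smelogre)
<< ok
>> boxtree.openup(p→/smelogre)
<< ToolError: not found
>> boxtree.expunge(p→/slo)
<< ok
>> boxtree.crv(p→/tucruju)
<< ok
>> boxtree.scanf(p→/)
<< [heha/, tucruju/]

Answer: [heha/, tucruju/]


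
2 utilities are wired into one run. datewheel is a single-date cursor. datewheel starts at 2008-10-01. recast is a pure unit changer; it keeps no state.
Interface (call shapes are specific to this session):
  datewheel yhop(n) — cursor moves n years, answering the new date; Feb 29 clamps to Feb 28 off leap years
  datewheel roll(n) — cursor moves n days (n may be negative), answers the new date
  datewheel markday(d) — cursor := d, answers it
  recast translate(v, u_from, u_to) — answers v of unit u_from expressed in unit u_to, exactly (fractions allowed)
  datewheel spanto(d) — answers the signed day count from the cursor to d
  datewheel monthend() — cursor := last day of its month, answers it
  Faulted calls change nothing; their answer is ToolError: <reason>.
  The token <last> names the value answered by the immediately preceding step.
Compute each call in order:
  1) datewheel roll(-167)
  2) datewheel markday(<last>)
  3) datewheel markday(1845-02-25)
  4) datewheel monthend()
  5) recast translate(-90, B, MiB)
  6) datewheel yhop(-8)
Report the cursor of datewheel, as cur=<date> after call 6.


-> datewheel roll(n→-167)
<- 2008-04-17
-> datewheel markday(d→<last>)
<- 2008-04-17
-> datewheel markday(d→1845-02-25)
<- 1845-02-25
-> datewheel monthend()
<- 1845-02-28
-> recast translate(v→-90, u_from→B, u_to→MiB)
<- -45/524288
-> datewheel yhop(n→-8)
<- 1837-02-28

Answer: cur=1837-02-28


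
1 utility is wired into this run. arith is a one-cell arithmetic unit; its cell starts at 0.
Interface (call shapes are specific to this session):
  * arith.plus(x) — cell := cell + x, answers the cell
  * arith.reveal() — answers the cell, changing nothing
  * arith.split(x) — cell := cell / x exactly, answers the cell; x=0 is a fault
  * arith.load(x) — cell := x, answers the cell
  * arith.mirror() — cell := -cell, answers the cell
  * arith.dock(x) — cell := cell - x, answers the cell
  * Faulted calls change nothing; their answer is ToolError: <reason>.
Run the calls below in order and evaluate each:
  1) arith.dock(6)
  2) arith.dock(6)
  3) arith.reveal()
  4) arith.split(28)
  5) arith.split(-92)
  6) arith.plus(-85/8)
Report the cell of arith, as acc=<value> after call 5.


Do: arith.dock[x: 6]
See: -6
Do: arith.dock[x: 6]
See: -12
Do: arith.reveal[]
See: -12
Do: arith.split[x: 28]
See: -3/7
Do: arith.split[x: -92]
See: 3/644
Do: arith.plus[x: -85/8]
See: -13679/1288

Answer: acc=3/644


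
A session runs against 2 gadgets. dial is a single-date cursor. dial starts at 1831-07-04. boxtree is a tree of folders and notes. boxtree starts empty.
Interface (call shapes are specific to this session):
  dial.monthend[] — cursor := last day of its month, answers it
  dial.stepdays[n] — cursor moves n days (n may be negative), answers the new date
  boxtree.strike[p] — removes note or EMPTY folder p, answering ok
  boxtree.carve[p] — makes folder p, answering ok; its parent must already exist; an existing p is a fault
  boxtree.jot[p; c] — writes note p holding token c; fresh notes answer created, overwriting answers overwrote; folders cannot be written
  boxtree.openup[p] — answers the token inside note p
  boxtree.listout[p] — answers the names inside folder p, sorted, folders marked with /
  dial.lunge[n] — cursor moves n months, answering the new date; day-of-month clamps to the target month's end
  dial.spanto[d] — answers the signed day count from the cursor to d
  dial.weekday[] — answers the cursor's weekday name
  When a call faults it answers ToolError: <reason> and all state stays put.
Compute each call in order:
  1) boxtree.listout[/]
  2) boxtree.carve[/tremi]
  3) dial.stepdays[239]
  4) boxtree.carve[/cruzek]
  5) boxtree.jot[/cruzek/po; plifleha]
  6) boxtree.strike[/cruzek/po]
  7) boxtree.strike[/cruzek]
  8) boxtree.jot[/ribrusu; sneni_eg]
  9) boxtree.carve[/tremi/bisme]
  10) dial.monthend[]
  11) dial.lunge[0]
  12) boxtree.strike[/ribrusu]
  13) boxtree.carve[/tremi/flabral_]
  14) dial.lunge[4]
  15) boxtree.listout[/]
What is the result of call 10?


Answer: 1832-02-29

Derivation:
// boxtree.listout(p: /) -> []
// boxtree.carve(p: /tremi) -> ok
// dial.stepdays(n: 239) -> 1832-02-28
// boxtree.carve(p: /cruzek) -> ok
// boxtree.jot(p: /cruzek/po, c: plifleha) -> created
// boxtree.strike(p: /cruzek/po) -> ok
// boxtree.strike(p: /cruzek) -> ok
// boxtree.jot(p: /ribrusu, c: sneni_eg) -> created
// boxtree.carve(p: /tremi/bisme) -> ok
// dial.monthend() -> 1832-02-29
// dial.lunge(n: 0) -> 1832-02-29
// boxtree.strike(p: /ribrusu) -> ok
// boxtree.carve(p: /tremi/flabral_) -> ok
// dial.lunge(n: 4) -> 1832-06-29
// boxtree.listout(p: /) -> [tremi/]


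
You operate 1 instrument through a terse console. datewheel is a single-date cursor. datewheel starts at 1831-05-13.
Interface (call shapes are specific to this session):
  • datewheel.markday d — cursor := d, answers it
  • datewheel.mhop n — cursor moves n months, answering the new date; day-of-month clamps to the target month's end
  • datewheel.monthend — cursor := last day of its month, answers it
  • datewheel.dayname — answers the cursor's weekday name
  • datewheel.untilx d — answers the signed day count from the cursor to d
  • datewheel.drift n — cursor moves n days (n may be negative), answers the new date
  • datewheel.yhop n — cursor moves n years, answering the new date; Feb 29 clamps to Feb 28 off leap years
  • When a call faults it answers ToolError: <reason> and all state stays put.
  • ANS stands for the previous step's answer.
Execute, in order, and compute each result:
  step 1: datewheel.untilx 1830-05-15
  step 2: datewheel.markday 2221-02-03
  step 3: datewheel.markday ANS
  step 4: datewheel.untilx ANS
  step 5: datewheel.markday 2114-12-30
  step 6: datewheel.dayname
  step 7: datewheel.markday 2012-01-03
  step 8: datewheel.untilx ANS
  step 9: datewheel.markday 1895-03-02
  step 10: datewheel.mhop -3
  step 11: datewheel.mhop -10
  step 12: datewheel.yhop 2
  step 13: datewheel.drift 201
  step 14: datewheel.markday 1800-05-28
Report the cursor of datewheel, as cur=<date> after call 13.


I run untilx with 1830-05-15, and get -363.
Next I call markday with 2221-02-03, → 2221-02-03.
I run markday with ANS, yielding 2221-02-03.
I invoke untilx with ANS, → 0.
I use markday with 2114-12-30, — result: 2114-12-30.
I use dayname(), — result: Sunday.
Then markday with 2012-01-03, and see 2012-01-03.
I use untilx with ANS, and see 0.
I invoke markday with 1895-03-02, and see 1895-03-02.
I try mhop with -3, giving 1894-12-02.
Invoking mhop with -10, yielding 1894-02-02.
I use yhop with 2, which returns 1896-02-02.
I try drift with 201, yielding 1896-08-21.
I run markday with 1800-05-28, which returns 1800-05-28.

Answer: cur=1896-08-21


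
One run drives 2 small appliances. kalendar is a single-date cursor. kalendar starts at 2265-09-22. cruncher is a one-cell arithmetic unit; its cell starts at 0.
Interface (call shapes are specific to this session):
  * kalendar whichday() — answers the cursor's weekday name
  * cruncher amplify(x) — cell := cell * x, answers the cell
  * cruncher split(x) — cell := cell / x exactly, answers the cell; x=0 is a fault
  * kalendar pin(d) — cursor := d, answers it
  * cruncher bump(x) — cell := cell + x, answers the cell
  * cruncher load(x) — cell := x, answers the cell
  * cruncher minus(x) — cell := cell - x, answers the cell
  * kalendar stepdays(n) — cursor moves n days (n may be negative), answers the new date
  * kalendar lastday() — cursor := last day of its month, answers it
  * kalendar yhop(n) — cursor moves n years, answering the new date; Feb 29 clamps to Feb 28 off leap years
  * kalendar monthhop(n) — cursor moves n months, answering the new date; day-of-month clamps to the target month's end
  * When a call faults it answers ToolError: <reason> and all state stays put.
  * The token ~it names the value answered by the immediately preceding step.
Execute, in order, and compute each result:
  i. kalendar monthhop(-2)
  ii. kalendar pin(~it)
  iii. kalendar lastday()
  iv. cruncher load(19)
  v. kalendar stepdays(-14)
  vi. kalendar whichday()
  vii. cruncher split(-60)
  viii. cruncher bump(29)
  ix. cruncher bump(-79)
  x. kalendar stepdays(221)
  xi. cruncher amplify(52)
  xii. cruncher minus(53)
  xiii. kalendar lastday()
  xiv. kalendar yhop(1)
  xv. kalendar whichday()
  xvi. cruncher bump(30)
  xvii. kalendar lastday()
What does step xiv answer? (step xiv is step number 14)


Answer: 2267-02-28

Derivation:
Then kalendar monthhop with n=-2: 2265-07-22.
Now I run kalendar pin with d=~it, and observe 2265-07-22.
Now I run kalendar lastday, → 2265-07-31.
Calling cruncher load with x=19, yielding 19.
Using kalendar stepdays with n=-14, — result: 2265-07-17.
I try kalendar whichday(), and see Monday.
I try cruncher split with x=-60, and observe -19/60.
I try cruncher bump with x=29, → 1721/60.
Now I run cruncher bump with x=-79, — result: -3019/60.
Then kalendar stepdays with n=221, and observe 2266-02-23.
Now I run cruncher amplify with x=52, and observe -39247/15.
I use cruncher minus with x=53, and observe -40042/15.
Invoking kalendar lastday, and see 2266-02-28.
I try kalendar yhop with n=1, giving 2267-02-28.
Next I call kalendar whichday(), which returns Thursday.
Invoking cruncher bump with x=30, which returns -39592/15.
Calling kalendar lastday, and get 2267-02-28.
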